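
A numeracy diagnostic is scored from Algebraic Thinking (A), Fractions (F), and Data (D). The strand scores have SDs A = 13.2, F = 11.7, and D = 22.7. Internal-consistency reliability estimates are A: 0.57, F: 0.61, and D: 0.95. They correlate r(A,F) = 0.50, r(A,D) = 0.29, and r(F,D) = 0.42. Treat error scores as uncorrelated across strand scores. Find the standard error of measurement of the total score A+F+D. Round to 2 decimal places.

Var(total) = 826.42 + 551.327 = 1377.75.
True-score variance = 672.345 + 551.327 = 1223.67, so reliability = 0.8882.
Error variance = 1377.75 − 1223.67 = 154.075; SEM = √154.075 = 12.41.

12.41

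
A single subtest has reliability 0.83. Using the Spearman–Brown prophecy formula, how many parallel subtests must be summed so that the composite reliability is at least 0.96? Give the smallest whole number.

k ≥ ρ*(1−ρ₁)/(ρ₁(1−ρ*)) = 0.96·0.17 / (0.83·0.04) = 4.916.
Smallest integer k = 5.

5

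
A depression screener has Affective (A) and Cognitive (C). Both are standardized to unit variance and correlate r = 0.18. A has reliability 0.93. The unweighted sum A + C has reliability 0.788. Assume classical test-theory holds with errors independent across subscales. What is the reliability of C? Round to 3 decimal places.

Var(A+C) = 2 + 2·0.18 = 2.360.
True-score variance = ρ_A + ρ_C + 2·0.18, so 0.788 = (0.93 + ρ_C + 0.36) / 2.360.
ρ_C = 0.788·2.360 − 0.93 − 0.36 = 0.570.

0.570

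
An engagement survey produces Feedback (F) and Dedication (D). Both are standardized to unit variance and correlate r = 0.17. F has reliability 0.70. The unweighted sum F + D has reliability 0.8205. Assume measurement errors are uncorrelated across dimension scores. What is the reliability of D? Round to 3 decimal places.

Var(F+D) = 2 + 2·0.17 = 2.340.
True-score variance = ρ_F + ρ_D + 2·0.17, so 0.8205 = (0.70 + ρ_D + 0.34) / 2.340.
ρ_D = 0.8205·2.340 − 0.70 − 0.34 = 0.880.

0.880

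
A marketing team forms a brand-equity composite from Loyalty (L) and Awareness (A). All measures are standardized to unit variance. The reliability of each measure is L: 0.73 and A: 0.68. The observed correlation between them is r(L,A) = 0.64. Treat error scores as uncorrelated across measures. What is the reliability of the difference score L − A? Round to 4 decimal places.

0.1806

Var(L−A) = 1 + 1 − 2·0.64 = 2 − 1.28 = 0.72.
Under uncorrelated errors the observed covariances equal the true-score covariances, so only the own-variance terms attenuate.
True-score variance = [0.73 + 0.68] − 1.28 = 1.41 − 1.28 = 0.13.
Reliability = 0.13 / 0.72 = 0.1806.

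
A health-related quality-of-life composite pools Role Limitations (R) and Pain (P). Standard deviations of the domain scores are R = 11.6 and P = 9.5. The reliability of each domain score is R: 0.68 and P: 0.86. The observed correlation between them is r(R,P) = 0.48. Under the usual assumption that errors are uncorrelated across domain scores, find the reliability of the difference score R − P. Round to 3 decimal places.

0.532

Var(R−P) = 11.6² + 9.5² − 2·11.6·9.5·0.48 = 224.81 − 105.792 = 119.018.
With uncorrelated errors the cross-covariances are all true-score covariance, so they carry over unchanged; only the diagonal terms shrink to ρᵢσᵢ².
True-score variance = [11.6²·0.68 + 9.5²·0.86] − 105.792 = 169.116 − 105.792 = 63.3238.
Reliability = 63.3238 / 119.018 = 0.532.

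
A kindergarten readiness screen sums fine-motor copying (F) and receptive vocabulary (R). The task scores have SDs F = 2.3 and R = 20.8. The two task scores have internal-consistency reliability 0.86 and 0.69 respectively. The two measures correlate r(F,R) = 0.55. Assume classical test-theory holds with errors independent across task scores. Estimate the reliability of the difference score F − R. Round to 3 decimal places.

Var(F−R) = 2.3² + 20.8² − 2·2.3·20.8·0.55 = 437.93 − 52.624 = 385.306.
Because errors are independent across components, Cov(Tᵢ,Tⱼ) = Cov(Xᵢ,Xⱼ); the off-diagonal part of the true-score variance is the same as above.
True-score variance = [2.3²·0.86 + 20.8²·0.69] − 52.624 = 303.071 − 52.624 = 250.447.
Reliability = 250.447 / 385.306 = 0.650.

0.650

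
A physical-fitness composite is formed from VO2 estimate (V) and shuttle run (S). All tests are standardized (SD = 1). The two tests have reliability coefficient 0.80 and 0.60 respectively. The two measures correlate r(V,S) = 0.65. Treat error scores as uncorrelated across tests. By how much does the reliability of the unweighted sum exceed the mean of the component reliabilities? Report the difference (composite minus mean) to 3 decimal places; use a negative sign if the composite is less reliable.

0.118

Var(sum) = 2 + 1.3 = 3.3; true-score variance = 1.4 + 1.3 = 2.7; composite reliability = 0.8182.
Mean component reliability = 0.7000.
Difference = 0.8182 − 0.7000 = 0.118.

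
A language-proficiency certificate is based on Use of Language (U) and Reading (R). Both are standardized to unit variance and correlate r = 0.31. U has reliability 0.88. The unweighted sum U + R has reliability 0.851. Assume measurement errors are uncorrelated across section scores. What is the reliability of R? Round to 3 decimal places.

Var(U+R) = 2 + 2·0.31 = 2.620.
True-score variance = ρ_U + ρ_R + 2·0.31, so 0.851 = (0.88 + ρ_R + 0.62) / 2.620.
ρ_R = 0.851·2.620 − 0.88 − 0.62 = 0.730.

0.730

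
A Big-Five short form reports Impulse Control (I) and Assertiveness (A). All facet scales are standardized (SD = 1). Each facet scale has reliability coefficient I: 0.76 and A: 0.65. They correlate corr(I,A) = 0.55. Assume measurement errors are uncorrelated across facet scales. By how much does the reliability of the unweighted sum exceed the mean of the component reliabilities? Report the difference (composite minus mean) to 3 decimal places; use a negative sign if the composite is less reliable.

Var(sum) = 2 + 1.1 = 3.1; true-score variance = 1.41 + 1.1 = 2.51; composite reliability = 0.8097.
Mean component reliability = 0.7050.
Difference = 0.8097 − 0.7050 = 0.105.

0.105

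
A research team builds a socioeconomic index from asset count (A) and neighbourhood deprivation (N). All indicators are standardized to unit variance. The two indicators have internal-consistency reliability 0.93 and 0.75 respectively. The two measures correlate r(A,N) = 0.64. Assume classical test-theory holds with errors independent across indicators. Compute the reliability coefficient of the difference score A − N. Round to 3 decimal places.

Var(A−N) = 1 + 1 − 2·0.64 = 2 − 1.28 = 0.72.
Under uncorrelated errors the observed covariances equal the true-score covariances, so only the own-variance terms attenuate.
True-score variance = [0.93 + 0.75] − 1.28 = 1.68 − 1.28 = 0.4.
Reliability = 0.4 / 0.72 = 0.556.

0.556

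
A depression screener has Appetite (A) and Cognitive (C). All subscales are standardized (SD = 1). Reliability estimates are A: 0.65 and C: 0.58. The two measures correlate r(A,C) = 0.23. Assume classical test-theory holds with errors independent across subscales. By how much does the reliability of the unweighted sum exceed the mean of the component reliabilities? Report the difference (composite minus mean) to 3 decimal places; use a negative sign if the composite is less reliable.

Var(sum) = 2 + 0.46 = 2.46; true-score variance = 1.23 + 0.46 = 1.69; composite reliability = 0.6870.
Mean component reliability = 0.6150.
Difference = 0.6870 − 0.6150 = 0.072.

0.072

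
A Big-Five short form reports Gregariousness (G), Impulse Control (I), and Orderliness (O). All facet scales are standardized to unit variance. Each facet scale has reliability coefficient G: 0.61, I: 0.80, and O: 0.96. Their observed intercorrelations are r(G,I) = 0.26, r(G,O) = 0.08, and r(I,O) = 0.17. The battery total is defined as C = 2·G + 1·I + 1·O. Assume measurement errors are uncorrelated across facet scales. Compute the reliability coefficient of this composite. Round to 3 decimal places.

0.766

Var(C) = 2² + 1 + 1 + 2·[2·0.26 + 2·0.08 + 0.17] = 6 + 1.7 = 7.7.
With uncorrelated errors the cross-covariances are all true-score covariance, so they carry over unchanged; only the diagonal terms shrink to ρᵢσᵢ².
True-score variance = [2²·0.61 + 0.80 + 0.96] + 1.7 = 4.2 + 1.7 = 5.9.
Reliability = 5.9 / 7.7 = 0.766.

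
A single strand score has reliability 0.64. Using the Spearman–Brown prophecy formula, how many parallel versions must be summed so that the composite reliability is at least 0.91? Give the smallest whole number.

6

k ≥ ρ*(1−ρ₁)/(ρ₁(1−ρ*)) = 0.91·0.36 / (0.64·0.09) = 5.688.
Smallest integer k = 6.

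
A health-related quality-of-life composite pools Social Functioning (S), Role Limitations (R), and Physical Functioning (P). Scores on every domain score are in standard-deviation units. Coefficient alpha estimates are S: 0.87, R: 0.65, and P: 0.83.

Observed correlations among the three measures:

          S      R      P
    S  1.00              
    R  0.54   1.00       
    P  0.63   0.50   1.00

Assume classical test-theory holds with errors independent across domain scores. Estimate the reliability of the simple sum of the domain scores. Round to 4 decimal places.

0.8975

Var(S+R+P) = 3 + 2·[0.54 + 0.63 + 0.50] = 3 + 3.34 = 6.34.
Under uncorrelated errors the observed covariances equal the true-score covariances, so only the own-variance terms attenuate.
True-score variance = [0.87 + 0.65 + 0.83] + 3.34 = 2.35 + 3.34 = 5.69.
Reliability = 5.69 / 6.34 = 0.8975.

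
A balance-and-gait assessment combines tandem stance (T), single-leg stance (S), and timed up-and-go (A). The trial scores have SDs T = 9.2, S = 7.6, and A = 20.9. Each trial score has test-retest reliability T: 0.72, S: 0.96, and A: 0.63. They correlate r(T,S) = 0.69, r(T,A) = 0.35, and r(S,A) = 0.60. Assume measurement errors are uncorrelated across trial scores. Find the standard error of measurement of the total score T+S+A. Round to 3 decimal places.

13.698

Var(total) = 579.21 + 421.694 = 1000.9.
True-score variance = 391.581 + 421.694 = 813.274, so reliability = 0.8125.
Error variance = 1000.9 − 813.274 = 187.629; SEM = √187.629 = 13.698.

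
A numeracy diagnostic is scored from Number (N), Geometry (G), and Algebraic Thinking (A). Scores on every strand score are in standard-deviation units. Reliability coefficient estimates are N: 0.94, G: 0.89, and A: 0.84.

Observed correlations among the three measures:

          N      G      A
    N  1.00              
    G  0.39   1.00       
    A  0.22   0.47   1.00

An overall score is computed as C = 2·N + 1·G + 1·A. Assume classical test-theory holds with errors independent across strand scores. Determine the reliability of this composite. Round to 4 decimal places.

Var(C) = 2² + 1 + 1 + 2·[2·0.39 + 2·0.22 + 0.47] = 6 + 3.38 = 9.38.
Because errors are independent across components, Cov(Tᵢ,Tⱼ) = Cov(Xᵢ,Xⱼ); the off-diagonal part of the true-score variance is the same as above.
True-score variance = [2²·0.94 + 0.89 + 0.84] + 3.38 = 5.49 + 3.38 = 8.87.
Reliability = 8.87 / 9.38 = 0.9456.

0.9456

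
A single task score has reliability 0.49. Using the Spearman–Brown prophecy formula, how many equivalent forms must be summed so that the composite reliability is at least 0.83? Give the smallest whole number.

6

k ≥ ρ*(1−ρ₁)/(ρ₁(1−ρ*)) = 0.83·0.51 / (0.49·0.17) = 5.082.
Smallest integer k = 6.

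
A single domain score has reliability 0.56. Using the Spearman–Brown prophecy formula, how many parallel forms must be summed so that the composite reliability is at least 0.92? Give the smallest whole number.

10

k ≥ ρ*(1−ρ₁)/(ρ₁(1−ρ*)) = 0.92·0.44 / (0.56·0.08) = 9.036.
Smallest integer k = 10.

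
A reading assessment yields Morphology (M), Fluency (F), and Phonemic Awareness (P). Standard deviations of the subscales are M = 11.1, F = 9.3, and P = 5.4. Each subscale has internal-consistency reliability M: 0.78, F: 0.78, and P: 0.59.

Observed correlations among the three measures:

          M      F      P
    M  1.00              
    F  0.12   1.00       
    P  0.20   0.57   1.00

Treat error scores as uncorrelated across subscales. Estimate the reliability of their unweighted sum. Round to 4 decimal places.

0.8316

Var(M+F+P) = 11.1² + 9.3² + 5.4² + 2·[11.1·9.3·0.12 + 11.1·5.4·0.20 + 9.3·5.4·0.57] = 238.86 + 106.002 = 344.862.
With uncorrelated errors the cross-covariances are all true-score covariance, so they carry over unchanged; only the diagonal terms shrink to ρᵢσᵢ².
True-score variance = [11.1²·0.78 + 9.3²·0.78 + 5.4²·0.59] + 106.002 = 180.77 + 106.002 = 286.772.
Reliability = 286.772 / 344.862 = 0.8316.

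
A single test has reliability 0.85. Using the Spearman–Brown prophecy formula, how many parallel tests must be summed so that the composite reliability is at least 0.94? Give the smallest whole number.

k ≥ ρ*(1−ρ₁)/(ρ₁(1−ρ*)) = 0.94·0.15 / (0.85·0.06) = 2.765.
Smallest integer k = 3.

3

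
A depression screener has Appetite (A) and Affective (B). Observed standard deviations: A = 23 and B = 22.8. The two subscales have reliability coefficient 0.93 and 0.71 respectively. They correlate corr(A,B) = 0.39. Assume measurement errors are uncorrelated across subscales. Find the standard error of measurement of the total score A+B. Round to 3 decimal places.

Var(total) = 1048.84 + 409.032 = 1457.87.
True-score variance = 861.056 + 409.032 = 1270.09, so reliability = 0.8712.
Error variance = 1457.87 − 1270.09 = 187.784; SEM = √187.784 = 13.703.

13.703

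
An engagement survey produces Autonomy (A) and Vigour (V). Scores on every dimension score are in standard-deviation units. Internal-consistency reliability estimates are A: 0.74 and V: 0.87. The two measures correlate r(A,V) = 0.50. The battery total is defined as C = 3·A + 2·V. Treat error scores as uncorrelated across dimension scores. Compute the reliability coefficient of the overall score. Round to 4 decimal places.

Var(C) = 3² + 2² + 2·[6·0.50] = 13 + 6 = 19.
Because errors are independent across components, Cov(Tᵢ,Tⱼ) = Cov(Xᵢ,Xⱼ); the off-diagonal part of the true-score variance is the same as above.
True-score variance = [3²·0.74 + 2²·0.87] + 6 = 10.14 + 6 = 16.14.
Reliability = 16.14 / 19 = 0.8495.

0.8495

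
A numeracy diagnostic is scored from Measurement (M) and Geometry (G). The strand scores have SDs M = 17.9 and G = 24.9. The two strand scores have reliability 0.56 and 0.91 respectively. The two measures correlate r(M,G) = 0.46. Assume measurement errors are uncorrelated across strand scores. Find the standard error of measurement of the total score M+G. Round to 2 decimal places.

Var(total) = 940.42 + 410.053 = 1350.47.
True-score variance = 743.639 + 410.053 = 1153.69, so reliability = 0.8543.
Error variance = 1350.47 − 1153.69 = 196.781; SEM = √196.781 = 14.03.

14.03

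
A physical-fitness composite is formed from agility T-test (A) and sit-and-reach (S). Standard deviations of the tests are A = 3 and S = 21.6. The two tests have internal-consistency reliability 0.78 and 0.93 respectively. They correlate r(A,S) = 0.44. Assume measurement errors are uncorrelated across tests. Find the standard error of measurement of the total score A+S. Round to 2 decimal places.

Var(total) = 475.56 + 57.024 = 532.584.
True-score variance = 440.921 + 57.024 = 497.945, so reliability = 0.9350.
Error variance = 532.584 − 497.945 = 34.6392; SEM = √34.6392 = 5.89.

5.89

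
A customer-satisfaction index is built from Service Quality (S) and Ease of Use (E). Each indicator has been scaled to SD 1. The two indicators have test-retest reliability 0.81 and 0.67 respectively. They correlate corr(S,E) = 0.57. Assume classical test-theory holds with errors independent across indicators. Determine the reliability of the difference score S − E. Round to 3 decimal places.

0.395

Var(S−E) = 1 + 1 − 2·0.57 = 2 − 1.14 = 0.86.
With uncorrelated errors the cross-covariances are all true-score covariance, so they carry over unchanged; only the diagonal terms shrink to ρᵢσᵢ².
True-score variance = [0.81 + 0.67] − 1.14 = 1.48 − 1.14 = 0.34.
Reliability = 0.34 / 0.86 = 0.395.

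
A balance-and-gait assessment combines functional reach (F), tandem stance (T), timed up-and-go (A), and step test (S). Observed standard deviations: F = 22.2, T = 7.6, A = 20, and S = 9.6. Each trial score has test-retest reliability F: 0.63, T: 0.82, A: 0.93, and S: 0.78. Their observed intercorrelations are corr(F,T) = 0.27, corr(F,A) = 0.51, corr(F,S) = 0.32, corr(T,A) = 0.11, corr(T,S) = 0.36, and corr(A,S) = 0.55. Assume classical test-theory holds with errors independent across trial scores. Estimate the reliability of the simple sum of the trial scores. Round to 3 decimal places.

Var(F+T+A+S) = 22.2² + 7.6² + 20² + 9.6² + 2·[22.2·7.6·0.27 + 22.2·20·0.51 + 22.2·9.6·0.32 + 7.6·20·0.11 + 7.6·9.6·0.36 + 20·9.6·0.55] = 1042.76 + 977.557 = 2020.32.
Under uncorrelated errors the observed covariances equal the true-score covariances, so only the own-variance terms attenuate.
True-score variance = [22.2²·0.63 + 7.6²·0.82 + 20²·0.93 + 9.6²·0.78] + 977.557 = 801.737 + 977.557 = 1779.29.
Reliability = 1779.29 / 2020.32 = 0.881.

0.881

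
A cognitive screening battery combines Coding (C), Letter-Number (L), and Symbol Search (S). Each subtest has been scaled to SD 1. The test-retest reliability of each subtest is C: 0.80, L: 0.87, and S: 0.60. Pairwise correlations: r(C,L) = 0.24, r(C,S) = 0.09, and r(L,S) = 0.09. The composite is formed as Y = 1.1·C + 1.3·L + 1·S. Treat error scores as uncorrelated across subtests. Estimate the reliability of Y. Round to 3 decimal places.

0.828

Var(Y) = 1.1² + 1.3² + 1 + 2·[1.43·0.24 + 1.1·0.09 + 1.3·0.09] = 3.9 + 1.1184 = 5.0184.
With uncorrelated errors the cross-covariances are all true-score covariance, so they carry over unchanged; only the diagonal terms shrink to ρᵢσᵢ².
True-score variance = [1.1²·0.80 + 1.3²·0.87 + 0.60] + 1.1184 = 3.0383 + 1.1184 = 4.1567.
Reliability = 4.1567 / 5.0184 = 0.828.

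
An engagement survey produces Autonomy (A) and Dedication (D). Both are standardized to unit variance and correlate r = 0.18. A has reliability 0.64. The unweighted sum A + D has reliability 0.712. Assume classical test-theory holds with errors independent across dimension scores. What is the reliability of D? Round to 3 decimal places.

0.680

Var(A+D) = 2 + 2·0.18 = 2.360.
True-score variance = ρ_A + ρ_D + 2·0.18, so 0.712 = (0.64 + ρ_D + 0.36) / 2.360.
ρ_D = 0.712·2.360 − 0.64 − 0.36 = 0.680.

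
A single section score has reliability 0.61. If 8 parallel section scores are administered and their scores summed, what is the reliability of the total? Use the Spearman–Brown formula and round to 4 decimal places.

ρ_k = kρ / (1 + (k−1)ρ) = 8·0.61 / (1 + 7·0.61) = 4.880 / 5.270 = 0.9260.

0.9260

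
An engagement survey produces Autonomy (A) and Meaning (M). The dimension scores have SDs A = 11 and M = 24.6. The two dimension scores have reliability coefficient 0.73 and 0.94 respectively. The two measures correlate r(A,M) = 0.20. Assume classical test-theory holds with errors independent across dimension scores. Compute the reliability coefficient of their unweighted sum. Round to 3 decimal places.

0.917

Var(A+M) = 11² + 24.6² + 2·[11·24.6·0.20] = 726.16 + 108.24 = 834.4.
Because errors are independent across components, Cov(Tᵢ,Tⱼ) = Cov(Xᵢ,Xⱼ); the off-diagonal part of the true-score variance is the same as above.
True-score variance = [11²·0.73 + 24.6²·0.94] + 108.24 = 657.18 + 108.24 = 765.42.
Reliability = 765.42 / 834.4 = 0.917.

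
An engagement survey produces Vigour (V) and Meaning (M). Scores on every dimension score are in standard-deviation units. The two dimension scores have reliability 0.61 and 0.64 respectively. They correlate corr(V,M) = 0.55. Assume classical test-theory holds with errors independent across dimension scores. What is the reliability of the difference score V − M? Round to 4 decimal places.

0.1667

Var(V−M) = 1 + 1 − 2·0.55 = 2 − 1.1 = 0.9.
With uncorrelated errors the cross-covariances are all true-score covariance, so they carry over unchanged; only the diagonal terms shrink to ρᵢσᵢ².
True-score variance = [0.61 + 0.64] − 1.1 = 1.25 − 1.1 = 0.15.
Reliability = 0.15 / 0.9 = 0.1667.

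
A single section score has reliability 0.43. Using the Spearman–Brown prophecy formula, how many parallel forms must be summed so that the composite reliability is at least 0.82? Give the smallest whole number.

k ≥ ρ*(1−ρ₁)/(ρ₁(1−ρ*)) = 0.82·0.57 / (0.43·0.18) = 6.039.
Smallest integer k = 7.

7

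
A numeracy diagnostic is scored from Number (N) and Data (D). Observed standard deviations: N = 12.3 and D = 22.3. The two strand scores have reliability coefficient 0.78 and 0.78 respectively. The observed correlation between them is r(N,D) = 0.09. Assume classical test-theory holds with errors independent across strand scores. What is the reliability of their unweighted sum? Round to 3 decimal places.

Var(N+D) = 12.3² + 22.3² + 2·[12.3·22.3·0.09] = 648.58 + 49.3722 = 697.952.
Under uncorrelated errors the observed covariances equal the true-score covariances, so only the own-variance terms attenuate.
True-score variance = [12.3²·0.78 + 22.3²·0.78] + 49.3722 = 505.892 + 49.3722 = 555.265.
Reliability = 555.265 / 697.952 = 0.796.

0.796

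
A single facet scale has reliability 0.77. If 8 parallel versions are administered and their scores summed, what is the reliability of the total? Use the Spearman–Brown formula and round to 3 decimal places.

0.964

ρ_k = kρ / (1 + (k−1)ρ) = 8·0.77 / (1 + 7·0.77) = 6.160 / 6.390 = 0.964.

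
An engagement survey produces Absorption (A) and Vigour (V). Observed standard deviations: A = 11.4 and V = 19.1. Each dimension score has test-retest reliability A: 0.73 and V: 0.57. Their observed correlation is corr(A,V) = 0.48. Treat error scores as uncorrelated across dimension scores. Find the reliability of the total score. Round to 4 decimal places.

Var(A+V) = 11.4² + 19.1² + 2·[11.4·19.1·0.48] = 494.77 + 209.03 = 703.8.
Under uncorrelated errors the observed covariances equal the true-score covariances, so only the own-variance terms attenuate.
True-score variance = [11.4²·0.73 + 19.1²·0.57] + 209.03 = 302.812 + 209.03 = 511.843.
Reliability = 511.843 / 703.8 = 0.7273.

0.7273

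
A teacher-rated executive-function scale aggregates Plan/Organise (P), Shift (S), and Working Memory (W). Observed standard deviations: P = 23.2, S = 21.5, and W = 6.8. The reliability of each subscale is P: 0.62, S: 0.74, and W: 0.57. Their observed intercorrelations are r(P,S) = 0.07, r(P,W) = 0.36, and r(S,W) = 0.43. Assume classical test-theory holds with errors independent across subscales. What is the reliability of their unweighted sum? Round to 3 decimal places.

Var(P+S+W) = 23.2² + 21.5² + 6.8² + 2·[23.2·21.5·0.07 + 23.2·6.8·0.36 + 21.5·6.8·0.43] = 1046.73 + 309.151 = 1355.88.
Because errors are independent across components, Cov(Tᵢ,Tⱼ) = Cov(Xᵢ,Xⱼ); the off-diagonal part of the true-score variance is the same as above.
True-score variance = [23.2²·0.62 + 21.5²·0.74 + 6.8²·0.57] + 309.151 = 702.131 + 309.151 = 1011.28.
Reliability = 1011.28 / 1355.88 = 0.746.

0.746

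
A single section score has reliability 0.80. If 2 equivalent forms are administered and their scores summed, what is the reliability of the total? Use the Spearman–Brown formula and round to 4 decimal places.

0.8889

ρ_k = kρ / (1 + (k−1)ρ) = 2·0.80 / (1 + 1·0.80) = 1.600 / 1.800 = 0.8889.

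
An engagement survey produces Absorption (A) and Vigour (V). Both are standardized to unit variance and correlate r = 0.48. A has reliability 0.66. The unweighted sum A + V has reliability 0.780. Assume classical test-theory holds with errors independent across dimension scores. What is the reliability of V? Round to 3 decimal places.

0.689

Var(A+V) = 2 + 2·0.48 = 2.960.
True-score variance = ρ_A + ρ_V + 2·0.48, so 0.780 = (0.66 + ρ_V + 0.96) / 2.960.
ρ_V = 0.780·2.960 − 0.66 − 0.96 = 0.689.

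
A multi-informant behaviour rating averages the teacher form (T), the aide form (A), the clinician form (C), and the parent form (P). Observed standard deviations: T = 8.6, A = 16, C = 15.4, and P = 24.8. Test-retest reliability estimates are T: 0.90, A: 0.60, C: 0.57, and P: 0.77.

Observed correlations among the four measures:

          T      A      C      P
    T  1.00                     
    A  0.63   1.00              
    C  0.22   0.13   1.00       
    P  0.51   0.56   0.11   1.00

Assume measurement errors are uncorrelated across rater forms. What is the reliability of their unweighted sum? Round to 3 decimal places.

0.841

Var(T+A+C+P) = 8.6² + 16² + 15.4² + 24.8² + 2·[8.6·16·0.63 + 8.6·15.4·0.22 + 8.6·24.8·0.51 + 16·15.4·0.13 + 16·24.8·0.56 + 15.4·24.8·0.11] = 1182.16 + 1041.7 = 2223.86.
With uncorrelated errors the cross-covariances are all true-score covariance, so they carry over unchanged; only the diagonal terms shrink to ρᵢσᵢ².
True-score variance = [8.6²·0.90 + 16²·0.60 + 15.4²·0.57 + 24.8²·0.77] + 1041.7 = 828.926 + 1041.7 = 1870.62.
Reliability = 1870.62 / 2223.86 = 0.841.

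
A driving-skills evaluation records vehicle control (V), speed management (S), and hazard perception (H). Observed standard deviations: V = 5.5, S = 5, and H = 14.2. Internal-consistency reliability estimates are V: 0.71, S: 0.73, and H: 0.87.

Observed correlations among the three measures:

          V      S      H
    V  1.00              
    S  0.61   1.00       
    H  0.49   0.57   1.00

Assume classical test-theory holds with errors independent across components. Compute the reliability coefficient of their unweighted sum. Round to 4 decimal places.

Var(V+S+H) = 5.5² + 5² + 14.2² + 2·[5.5·5·0.61 + 5.5·14.2·0.49 + 5·14.2·0.57] = 256.89 + 191.028 = 447.918.
Under uncorrelated errors the observed covariances equal the true-score covariances, so only the own-variance terms attenuate.
True-score variance = [5.5²·0.71 + 5²·0.73 + 14.2²·0.87] + 191.028 = 215.154 + 191.028 = 406.182.
Reliability = 406.182 / 447.918 = 0.9068.

0.9068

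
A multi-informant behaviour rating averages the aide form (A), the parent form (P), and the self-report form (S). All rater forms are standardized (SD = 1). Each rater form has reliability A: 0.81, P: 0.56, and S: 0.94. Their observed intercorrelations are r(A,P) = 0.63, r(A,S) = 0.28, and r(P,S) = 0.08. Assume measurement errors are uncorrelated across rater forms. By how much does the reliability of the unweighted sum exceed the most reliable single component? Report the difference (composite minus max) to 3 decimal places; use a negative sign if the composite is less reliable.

Var(sum) = 3 + 1.98 = 4.98; true-score variance = 2.31 + 1.98 = 4.29; composite reliability = 0.8614.
Max component reliability = 0.9400.
Difference = 0.8614 − 0.9400 = -0.079.

-0.079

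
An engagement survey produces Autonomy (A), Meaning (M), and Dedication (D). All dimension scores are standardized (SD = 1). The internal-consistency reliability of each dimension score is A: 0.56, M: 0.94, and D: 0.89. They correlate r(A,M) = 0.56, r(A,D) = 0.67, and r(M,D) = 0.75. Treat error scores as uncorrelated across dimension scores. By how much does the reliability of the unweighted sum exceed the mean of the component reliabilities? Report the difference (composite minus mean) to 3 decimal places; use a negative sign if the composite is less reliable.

0.116

Var(sum) = 3 + 3.96 = 6.96; true-score variance = 2.39 + 3.96 = 6.35; composite reliability = 0.9124.
Mean component reliability = 0.7967.
Difference = 0.9124 − 0.7967 = 0.116.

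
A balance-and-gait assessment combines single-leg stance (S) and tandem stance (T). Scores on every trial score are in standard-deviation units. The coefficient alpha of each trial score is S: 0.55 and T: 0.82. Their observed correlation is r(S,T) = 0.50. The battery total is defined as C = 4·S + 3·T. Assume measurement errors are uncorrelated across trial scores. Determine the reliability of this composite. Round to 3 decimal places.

0.762

Var(C) = 4² + 3² + 2·[12·0.50] = 25 + 12 = 37.
With uncorrelated errors the cross-covariances are all true-score covariance, so they carry over unchanged; only the diagonal terms shrink to ρᵢσᵢ².
True-score variance = [4²·0.55 + 3²·0.82] + 12 = 16.18 + 12 = 28.18.
Reliability = 28.18 / 37 = 0.762.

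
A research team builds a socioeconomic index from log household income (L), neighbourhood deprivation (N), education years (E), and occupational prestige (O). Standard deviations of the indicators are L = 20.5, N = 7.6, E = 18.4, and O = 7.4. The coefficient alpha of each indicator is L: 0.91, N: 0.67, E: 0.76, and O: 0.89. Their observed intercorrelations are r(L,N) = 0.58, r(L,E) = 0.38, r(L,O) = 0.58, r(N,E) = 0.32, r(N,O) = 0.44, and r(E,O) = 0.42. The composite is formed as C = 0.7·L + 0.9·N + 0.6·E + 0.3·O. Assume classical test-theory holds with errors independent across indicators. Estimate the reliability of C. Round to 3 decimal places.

Var(C) = 0.7²·20.5² + 0.9²·7.6² + 0.6²·18.4² + 0.3²·7.4² + 2·[0.63·20.5·7.6·0.58 + 0.42·20.5·18.4·0.38 + 0.21·20.5·7.4·0.58 + 0.54·7.6·18.4·0.32 + 0.27·7.6·7.4·0.44 + 0.18·18.4·7.4·0.42] = 379.518 + 353.494 = 733.012.
Because errors are independent across components, Cov(Tᵢ,Tⱼ) = Cov(Xᵢ,Xⱼ); the off-diagonal part of the true-score variance is the same as above.
True-score variance = [0.7²·20.5²·0.91 + 0.9²·7.6²·0.67 + 0.6²·18.4²·0.76 + 0.3²·7.4²·0.89] + 353.494 = 315.752 + 353.494 = 669.246.
Reliability = 669.246 / 733.012 = 0.913.

0.913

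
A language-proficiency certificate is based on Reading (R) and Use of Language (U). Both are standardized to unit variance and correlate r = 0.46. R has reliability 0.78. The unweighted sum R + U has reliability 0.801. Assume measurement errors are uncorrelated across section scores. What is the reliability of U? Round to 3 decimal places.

0.639

Var(R+U) = 2 + 2·0.46 = 2.920.
True-score variance = ρ_R + ρ_U + 2·0.46, so 0.801 = (0.78 + ρ_U + 0.92) / 2.920.
ρ_U = 0.801·2.920 − 0.78 − 0.92 = 0.639.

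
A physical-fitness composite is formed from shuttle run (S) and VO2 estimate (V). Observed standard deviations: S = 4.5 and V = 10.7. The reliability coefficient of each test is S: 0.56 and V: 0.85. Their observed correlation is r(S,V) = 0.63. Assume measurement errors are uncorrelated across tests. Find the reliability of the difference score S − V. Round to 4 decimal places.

0.6479

Var(S−V) = 4.5² + 10.7² − 2·4.5·10.7·0.63 = 134.74 − 60.669 = 74.071.
With uncorrelated errors the cross-covariances are all true-score covariance, so they carry over unchanged; only the diagonal terms shrink to ρᵢσᵢ².
True-score variance = [4.5²·0.56 + 10.7²·0.85] − 60.669 = 108.656 − 60.669 = 47.9875.
Reliability = 47.9875 / 74.071 = 0.6479.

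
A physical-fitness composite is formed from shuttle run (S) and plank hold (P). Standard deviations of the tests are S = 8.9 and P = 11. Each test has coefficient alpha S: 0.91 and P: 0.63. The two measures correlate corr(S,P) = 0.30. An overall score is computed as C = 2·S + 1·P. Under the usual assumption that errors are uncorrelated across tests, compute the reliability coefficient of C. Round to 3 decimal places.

Var(C) = 2²·8.9² + 11² + 2·[2·8.9·11·0.30] = 437.84 + 117.48 = 555.32.
Under uncorrelated errors the observed covariances equal the true-score covariances, so only the own-variance terms attenuate.
True-score variance = [2²·8.9²·0.91 + 11²·0.63] + 117.48 = 364.554 + 117.48 = 482.034.
Reliability = 482.034 / 555.32 = 0.868.

0.868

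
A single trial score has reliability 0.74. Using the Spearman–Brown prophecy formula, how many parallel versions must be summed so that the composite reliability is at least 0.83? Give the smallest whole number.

k ≥ ρ*(1−ρ₁)/(ρ₁(1−ρ*)) = 0.83·0.26 / (0.74·0.17) = 1.715.
Smallest integer k = 2.

2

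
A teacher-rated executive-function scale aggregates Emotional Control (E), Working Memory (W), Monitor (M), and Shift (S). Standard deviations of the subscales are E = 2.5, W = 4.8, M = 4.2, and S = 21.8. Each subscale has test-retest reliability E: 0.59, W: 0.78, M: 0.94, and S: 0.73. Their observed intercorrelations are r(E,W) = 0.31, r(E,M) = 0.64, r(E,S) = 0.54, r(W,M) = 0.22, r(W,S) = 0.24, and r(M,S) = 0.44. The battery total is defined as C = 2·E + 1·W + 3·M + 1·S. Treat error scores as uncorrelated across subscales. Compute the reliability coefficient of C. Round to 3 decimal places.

Var(C) = 2²·2.5² + 4.8² + 3²·4.2² + 21.8² + 2·[2·2.5·4.8·0.31 + 6·2.5·4.2·0.64 + 2·2.5·21.8·0.54 + 3·4.8·4.2·0.22 + 4.8·21.8·0.24 + 3·4.2·21.8·0.44] = 682.04 + 531.797 = 1213.84.
Because errors are independent across components, Cov(Tᵢ,Tⱼ) = Cov(Xᵢ,Xⱼ); the off-diagonal part of the true-score variance is the same as above.
True-score variance = [2²·2.5²·0.59 + 4.8²·0.78 + 3²·4.2²·0.94 + 21.8²·0.73] + 531.797 = 528.881 + 531.797 = 1060.68.
Reliability = 1060.68 / 1213.84 = 0.874.

0.874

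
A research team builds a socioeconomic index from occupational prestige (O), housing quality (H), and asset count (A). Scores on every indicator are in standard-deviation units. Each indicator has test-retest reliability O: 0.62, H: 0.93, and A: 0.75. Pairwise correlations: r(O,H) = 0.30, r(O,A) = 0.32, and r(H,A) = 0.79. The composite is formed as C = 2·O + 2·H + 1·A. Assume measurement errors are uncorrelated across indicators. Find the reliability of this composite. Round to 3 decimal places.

0.871

Var(C) = 2² + 2² + 1 + 2·[4·0.30 + 2·0.32 + 2·0.79] = 9 + 6.84 = 15.84.
With uncorrelated errors the cross-covariances are all true-score covariance, so they carry over unchanged; only the diagonal terms shrink to ρᵢσᵢ².
True-score variance = [2²·0.62 + 2²·0.93 + 0.75] + 6.84 = 6.95 + 6.84 = 13.79.
Reliability = 13.79 / 15.84 = 0.871.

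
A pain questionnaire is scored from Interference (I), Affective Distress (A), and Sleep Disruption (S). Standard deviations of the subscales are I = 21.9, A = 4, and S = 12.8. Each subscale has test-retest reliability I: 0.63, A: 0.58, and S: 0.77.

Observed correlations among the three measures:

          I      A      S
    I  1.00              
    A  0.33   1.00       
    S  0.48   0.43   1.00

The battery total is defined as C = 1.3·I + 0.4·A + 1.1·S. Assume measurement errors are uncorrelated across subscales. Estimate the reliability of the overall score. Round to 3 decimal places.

Var(C) = 1.3²·21.9² + 0.4²·4² + 1.1²·12.8² + 2·[0.52·21.9·4·0.33 + 1.43·21.9·12.8·0.48 + 0.44·4·12.8·0.43] = 1011.35 + 434.262 = 1445.61.
With uncorrelated errors the cross-covariances are all true-score covariance, so they carry over unchanged; only the diagonal terms shrink to ρᵢσᵢ².
True-score variance = [1.3²·21.9²·0.63 + 0.4²·4²·0.58 + 1.1²·12.8²·0.77] + 434.262 = 664.775 + 434.262 = 1099.04.
Reliability = 1099.04 / 1445.61 = 0.760.

0.760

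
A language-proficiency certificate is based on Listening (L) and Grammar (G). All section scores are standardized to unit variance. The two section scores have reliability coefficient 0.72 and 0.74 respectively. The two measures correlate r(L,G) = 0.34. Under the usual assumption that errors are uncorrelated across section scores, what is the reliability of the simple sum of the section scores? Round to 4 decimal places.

Var(L+G) = 2 + 2·[0.34] = 2 + 0.68 = 2.68.
With uncorrelated errors the cross-covariances are all true-score covariance, so they carry over unchanged; only the diagonal terms shrink to ρᵢσᵢ².
True-score variance = [0.72 + 0.74] + 0.68 = 1.46 + 0.68 = 2.14.
Reliability = 2.14 / 2.68 = 0.7985.

0.7985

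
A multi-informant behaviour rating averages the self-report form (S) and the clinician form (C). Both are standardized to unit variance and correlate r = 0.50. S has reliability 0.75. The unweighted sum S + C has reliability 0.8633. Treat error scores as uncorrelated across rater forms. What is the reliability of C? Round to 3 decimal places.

Var(S+C) = 2 + 2·0.50 = 3.000.
True-score variance = ρ_S + ρ_C + 2·0.50, so 0.8633 = (0.75 + ρ_C + 1.00) / 3.000.
ρ_C = 0.8633·3.000 − 0.75 − 1.00 = 0.840.

0.840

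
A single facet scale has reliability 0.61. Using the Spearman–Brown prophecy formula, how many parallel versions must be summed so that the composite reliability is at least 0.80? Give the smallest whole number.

k ≥ ρ*(1−ρ₁)/(ρ₁(1−ρ*)) = 0.80·0.39 / (0.61·0.20) = 2.557.
Smallest integer k = 3.

3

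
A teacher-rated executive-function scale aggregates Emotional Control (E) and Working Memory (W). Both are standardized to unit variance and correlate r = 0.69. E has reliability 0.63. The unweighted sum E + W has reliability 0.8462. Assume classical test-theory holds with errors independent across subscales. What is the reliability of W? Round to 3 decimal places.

Var(E+W) = 2 + 2·0.69 = 3.380.
True-score variance = ρ_E + ρ_W + 2·0.69, so 0.8462 = (0.63 + ρ_W + 1.38) / 3.380.
ρ_W = 0.8462·3.380 − 0.63 − 1.38 = 0.850.

0.850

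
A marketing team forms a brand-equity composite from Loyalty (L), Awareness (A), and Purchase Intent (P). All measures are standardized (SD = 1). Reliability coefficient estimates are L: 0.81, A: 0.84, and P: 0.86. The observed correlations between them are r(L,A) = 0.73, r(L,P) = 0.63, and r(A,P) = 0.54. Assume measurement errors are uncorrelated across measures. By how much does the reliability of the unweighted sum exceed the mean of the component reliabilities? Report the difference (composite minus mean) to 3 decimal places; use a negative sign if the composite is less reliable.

0.091

Var(sum) = 3 + 3.8 = 6.8; true-score variance = 2.51 + 3.8 = 6.31; composite reliability = 0.9279.
Mean component reliability = 0.8367.
Difference = 0.9279 − 0.8367 = 0.091.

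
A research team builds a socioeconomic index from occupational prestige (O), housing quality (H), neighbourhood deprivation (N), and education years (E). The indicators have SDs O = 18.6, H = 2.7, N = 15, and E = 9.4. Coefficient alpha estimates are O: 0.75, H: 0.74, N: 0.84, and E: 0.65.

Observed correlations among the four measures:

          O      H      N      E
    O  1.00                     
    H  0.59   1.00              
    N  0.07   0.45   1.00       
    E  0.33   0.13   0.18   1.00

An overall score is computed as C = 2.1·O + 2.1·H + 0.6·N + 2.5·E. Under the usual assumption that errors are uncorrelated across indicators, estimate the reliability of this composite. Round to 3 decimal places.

Var(C) = 2.1²·18.6² + 2.1²·2.7² + 0.6²·15² + 2.5²·9.4² + 2·[4.41·18.6·2.7·0.59 + 1.26·18.6·15·0.07 + 5.25·18.6·9.4·0.33 + 1.26·2.7·15·0.45 + 5.25·2.7·9.4·0.13 + 1.5·15·9.4·0.18] = 2191.08 + 1073.08 = 3264.16.
Because errors are independent across components, Cov(Tᵢ,Tⱼ) = Cov(Xᵢ,Xⱼ); the off-diagonal part of the true-score variance is the same as above.
True-score variance = [2.1²·18.6²·0.75 + 2.1²·2.7²·0.74 + 0.6²·15²·0.84 + 2.5²·9.4²·0.65] + 1073.08 = 1595.06 + 1073.08 = 2668.14.
Reliability = 2668.14 / 3264.16 = 0.817.

0.817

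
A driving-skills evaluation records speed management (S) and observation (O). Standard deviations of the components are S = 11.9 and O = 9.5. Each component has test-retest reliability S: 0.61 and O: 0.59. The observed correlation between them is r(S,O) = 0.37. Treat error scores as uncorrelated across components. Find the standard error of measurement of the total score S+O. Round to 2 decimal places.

9.60

Var(total) = 231.86 + 83.657 = 315.517.
True-score variance = 139.63 + 83.657 = 223.287, so reliability = 0.7077.
Error variance = 315.517 − 223.287 = 92.2304; SEM = √92.2304 = 9.60.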